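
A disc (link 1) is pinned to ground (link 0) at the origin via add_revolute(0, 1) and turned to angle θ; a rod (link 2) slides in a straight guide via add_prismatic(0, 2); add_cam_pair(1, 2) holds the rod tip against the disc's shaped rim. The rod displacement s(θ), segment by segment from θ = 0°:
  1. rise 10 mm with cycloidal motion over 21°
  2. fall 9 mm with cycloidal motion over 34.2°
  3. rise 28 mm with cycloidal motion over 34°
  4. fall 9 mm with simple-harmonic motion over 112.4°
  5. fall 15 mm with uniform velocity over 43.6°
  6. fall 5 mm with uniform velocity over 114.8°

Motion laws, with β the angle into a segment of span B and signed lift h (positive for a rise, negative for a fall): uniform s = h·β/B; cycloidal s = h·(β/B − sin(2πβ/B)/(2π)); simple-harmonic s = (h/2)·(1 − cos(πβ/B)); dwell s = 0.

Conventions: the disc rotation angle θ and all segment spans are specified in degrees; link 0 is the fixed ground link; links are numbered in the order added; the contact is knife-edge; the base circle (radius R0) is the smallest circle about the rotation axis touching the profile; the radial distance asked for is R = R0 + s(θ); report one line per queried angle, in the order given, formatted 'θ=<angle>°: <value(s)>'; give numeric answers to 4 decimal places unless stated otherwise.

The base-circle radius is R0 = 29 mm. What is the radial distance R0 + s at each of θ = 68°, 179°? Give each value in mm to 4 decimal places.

segment 1 (0° to 21°, cycloidal, h = 10) is passed completely: s = 0.0000 + (10) = 10.0000
segment 2 (21° to 55.2°, cycloidal, h = -9) is passed completely: s = 10.0000 + (-9) = 1.0000
θ = 68° falls in segment 3 (55.2° to 89.2°, cycloidal, h = 28): β = 68 − 55.2 = 12.8°, B = 34°; Δs = 28·(0.3765 − sin(2π·0.3765)/(2π)) = 7.4193; s = 1.0000 + 7.4193 = 8.4193
segment 3 (55.2° to 89.2°, cycloidal, h = 28) is passed completely: s = 1.0000 + (28) = 29.0000
θ = 179° falls in segment 4 (89.2° to 201.6°, simple-harmonic, h = -9): β = 179 − 89.2 = 89.8°, B = 112.4°; Δs = -9/2·(1 − cos(π·0.7989)) = -8.1317; s = 29.0000 − 8.1317 = 20.8683
θ=68°: R = R0 + s = 29 + 8.4193 = 37.4193
θ=179°: R = R0 + s = 29 + 20.8683 = 49.8683

θ=68°: 37.4193
θ=179°: 49.8683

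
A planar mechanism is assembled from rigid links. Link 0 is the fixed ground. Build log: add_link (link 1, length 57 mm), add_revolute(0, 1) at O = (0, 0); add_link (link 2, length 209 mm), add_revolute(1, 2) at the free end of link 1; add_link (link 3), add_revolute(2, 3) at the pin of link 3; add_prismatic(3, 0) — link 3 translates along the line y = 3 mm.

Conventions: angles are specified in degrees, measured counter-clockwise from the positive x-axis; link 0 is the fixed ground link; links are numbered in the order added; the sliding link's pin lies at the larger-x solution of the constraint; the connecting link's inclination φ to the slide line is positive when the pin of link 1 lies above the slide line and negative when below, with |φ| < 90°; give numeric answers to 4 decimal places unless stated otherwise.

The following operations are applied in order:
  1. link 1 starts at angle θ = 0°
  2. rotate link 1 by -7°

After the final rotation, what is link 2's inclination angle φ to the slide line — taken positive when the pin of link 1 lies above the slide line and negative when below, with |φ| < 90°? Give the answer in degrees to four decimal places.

geometry: r = 57 mm, L = 209 mm, e = 3 mm; θ starts at 0°
rotate link 1 by -7°: θ ← 0° -7° = -7°
h = r sin θ − e = -6.946553 − 3 = -9.946553
sin φ = h / L = -9.946553 / 209 = -0.04759116
φ = arcsin(-0.04759116) = -2.727803°

-2.7278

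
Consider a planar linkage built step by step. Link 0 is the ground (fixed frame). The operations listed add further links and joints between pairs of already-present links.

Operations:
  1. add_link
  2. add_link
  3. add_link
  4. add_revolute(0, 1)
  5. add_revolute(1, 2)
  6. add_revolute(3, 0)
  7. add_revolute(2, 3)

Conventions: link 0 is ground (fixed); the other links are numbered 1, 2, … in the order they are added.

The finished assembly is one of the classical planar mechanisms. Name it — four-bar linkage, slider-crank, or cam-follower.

links: 4 (incl. ground); joints: 4 revolute, 0 prismatic, 0 higher (cam) pair, forming one closed loop
4 links in a single 4R loop → four-bar linkage

four-bar linkage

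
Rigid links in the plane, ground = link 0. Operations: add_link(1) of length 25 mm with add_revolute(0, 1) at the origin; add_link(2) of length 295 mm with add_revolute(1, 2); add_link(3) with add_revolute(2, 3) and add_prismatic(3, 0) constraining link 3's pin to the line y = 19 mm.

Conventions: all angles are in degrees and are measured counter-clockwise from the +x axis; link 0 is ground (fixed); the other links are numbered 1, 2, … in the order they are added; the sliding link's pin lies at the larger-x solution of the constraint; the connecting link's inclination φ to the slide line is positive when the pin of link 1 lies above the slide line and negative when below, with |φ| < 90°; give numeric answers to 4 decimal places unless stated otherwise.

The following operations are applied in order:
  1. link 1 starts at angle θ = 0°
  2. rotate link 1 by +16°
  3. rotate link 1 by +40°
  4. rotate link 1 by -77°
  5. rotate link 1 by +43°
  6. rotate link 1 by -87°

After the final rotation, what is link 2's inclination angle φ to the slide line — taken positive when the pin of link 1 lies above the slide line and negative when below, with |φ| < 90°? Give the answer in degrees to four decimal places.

geometry: r = 25 mm, L = 295 mm, e = 19 mm; θ starts at 0°
rotate link 1 by +16°: θ ← 0° +16° = 16°
rotate link 1 by +40°: θ ← 16° +40° = 56°
rotate link 1 by -77°: θ ← 56° -77° = -21°
rotate link 1 by +43°: θ ← -21° +43° = 22°
rotate link 1 by -87°: θ ← 22° -87° = -65°
h = r sin θ − e = -22.657695 − 19 = -41.657695
sin φ = h / L = -41.657695 / 295 = -0.14121252
φ = arcsin(-0.14121252) = -8.118016°

-8.1180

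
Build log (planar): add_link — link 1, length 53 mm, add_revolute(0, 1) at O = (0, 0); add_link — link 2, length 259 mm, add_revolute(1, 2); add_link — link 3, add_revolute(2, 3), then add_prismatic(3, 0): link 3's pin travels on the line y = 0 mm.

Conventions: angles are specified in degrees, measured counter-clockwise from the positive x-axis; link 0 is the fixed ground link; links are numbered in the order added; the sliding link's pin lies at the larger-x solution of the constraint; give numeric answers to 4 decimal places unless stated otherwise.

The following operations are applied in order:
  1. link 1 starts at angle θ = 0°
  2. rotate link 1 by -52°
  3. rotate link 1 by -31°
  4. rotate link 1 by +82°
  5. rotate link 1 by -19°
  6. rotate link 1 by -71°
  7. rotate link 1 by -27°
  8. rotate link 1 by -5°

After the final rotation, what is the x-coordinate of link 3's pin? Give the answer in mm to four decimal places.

geometry: r = 53 mm, L = 259 mm, e = 0 mm; θ starts at 0°
rotate link 1 by -52°: θ ← 0° -52° = -52°
rotate link 1 by -31°: θ ← -52° -31° = -83°
rotate link 1 by +82°: θ ← -83° +82° = -1°
rotate link 1 by -19°: θ ← -1° -19° = -20°
rotate link 1 by -71°: θ ← -20° -71° = -91°
rotate link 1 by -27°: θ ← -91° -27° = -118°
rotate link 1 by -5°: θ ← -118° -5° = -123°
crank pin P = (r cos θ, r sin θ) = (-28.865869, -44.449540)
h = r sin θ − e = -44.449540 − 0 = -44.449540
x = r cos θ + √(L² − h²) = -28.865869 + 255.157282 = 226.291413

226.2914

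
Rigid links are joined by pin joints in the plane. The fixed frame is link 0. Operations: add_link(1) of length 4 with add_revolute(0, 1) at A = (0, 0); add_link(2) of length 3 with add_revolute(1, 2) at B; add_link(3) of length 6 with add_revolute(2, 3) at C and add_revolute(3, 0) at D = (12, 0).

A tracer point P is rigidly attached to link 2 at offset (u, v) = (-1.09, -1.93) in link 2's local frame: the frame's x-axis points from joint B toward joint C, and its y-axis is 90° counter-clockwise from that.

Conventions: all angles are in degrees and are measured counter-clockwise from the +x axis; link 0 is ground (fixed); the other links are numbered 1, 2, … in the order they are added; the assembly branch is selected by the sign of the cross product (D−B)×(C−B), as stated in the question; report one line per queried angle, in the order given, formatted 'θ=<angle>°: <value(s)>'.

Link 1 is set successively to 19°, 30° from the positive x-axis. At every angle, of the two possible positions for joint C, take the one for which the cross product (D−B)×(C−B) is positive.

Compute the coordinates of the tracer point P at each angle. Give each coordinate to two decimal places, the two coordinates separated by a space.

A=(0,0), D=(12.00,0)
θ=19°: B = A + 4.00·(cos19°, sin19°) = (3.7821, 1.3023)
θ=19°: |BD| = 8.3205
θ=19°: circle(B,3.00) ∩ circle(D,6.00): a=2.5377, h=1.6000
θ=19°:   candidates: C₊=(6.5389,2.4853) cross=13.313; C₋=(6.0381,-0.6752) cross=-13.313
θ=19°:   branch + wants cross > 0 → take C=(6.5389,2.4853) (cross=13.313)
θ=19°: ex = (C−B)/|BC| = (0.9190,0.3944); ey = (-0.3944,0.9190)
θ=19°: P = B + -1.09·ex + -1.93·ey = (3.5415,-0.9012)
θ=30°: B = A + 4.00·(cos30°, sin30°) = (3.4641, 2.0000)
θ=30°: |BD| = 8.7671
θ=30°: circle(B,3.00) ∩ circle(D,6.00): a=2.8437, h=0.9558
θ=30°:   candidates: C₊=(6.4508,2.2818) cross=8.379; C₋=(6.0148,0.4207) cross=-8.379
θ=30°:   branch + wants cross > 0 → take C=(6.4508,2.2818) (cross=8.379)
θ=30°: ex = (C−B)/|BC| = (0.9956,0.0939); ey = (-0.0939,0.9956)
θ=30°: P = B + -1.09·ex + -1.93·ey = (2.5602,-0.0239)

θ=19°: 3.54 -0.90
θ=30°: 2.56 -0.02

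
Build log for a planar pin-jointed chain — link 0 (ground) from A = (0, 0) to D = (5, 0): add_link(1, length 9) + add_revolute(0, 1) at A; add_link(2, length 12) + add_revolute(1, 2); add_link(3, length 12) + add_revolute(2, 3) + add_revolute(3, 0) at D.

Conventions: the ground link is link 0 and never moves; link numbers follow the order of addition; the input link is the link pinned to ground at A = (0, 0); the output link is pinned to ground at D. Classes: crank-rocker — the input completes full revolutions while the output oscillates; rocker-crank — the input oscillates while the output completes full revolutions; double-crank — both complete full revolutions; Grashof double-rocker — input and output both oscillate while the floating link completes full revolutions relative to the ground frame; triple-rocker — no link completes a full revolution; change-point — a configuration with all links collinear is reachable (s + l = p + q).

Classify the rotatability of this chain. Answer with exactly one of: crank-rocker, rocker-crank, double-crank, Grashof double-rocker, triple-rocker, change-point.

lengths: ground=5, input=9, coupler=12, output=12
sorted: s=5 (shortest), l=12 (longest), p+q=21
s + l = 17 vs p + q = 21
s + l < p + q (Grashof) with shortest = ground link → double-crank

double-crank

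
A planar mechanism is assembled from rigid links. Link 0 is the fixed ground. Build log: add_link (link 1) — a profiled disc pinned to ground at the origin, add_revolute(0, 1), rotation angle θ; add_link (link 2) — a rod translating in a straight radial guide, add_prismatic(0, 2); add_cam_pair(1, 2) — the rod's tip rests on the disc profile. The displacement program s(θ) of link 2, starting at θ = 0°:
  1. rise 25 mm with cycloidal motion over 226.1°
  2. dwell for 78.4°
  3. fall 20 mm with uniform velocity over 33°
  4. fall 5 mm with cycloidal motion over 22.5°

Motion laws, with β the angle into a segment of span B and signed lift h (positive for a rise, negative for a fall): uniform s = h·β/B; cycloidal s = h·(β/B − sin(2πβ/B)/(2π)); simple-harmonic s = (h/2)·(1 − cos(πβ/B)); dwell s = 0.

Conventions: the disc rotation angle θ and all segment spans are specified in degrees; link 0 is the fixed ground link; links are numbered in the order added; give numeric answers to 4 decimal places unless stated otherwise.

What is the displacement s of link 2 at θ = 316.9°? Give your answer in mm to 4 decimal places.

seg 1 [0°–226.1°] cycloidal, h=25: full span → s += 25 → s = 25.0000
seg 2 [226.1°–304.5°] dwell: s stays 25.0000
seg 3 [304.5°–337.5°] uniform, h=-20: θ=316.9° here. β=12.4, B=33. -20·12.4/33 = -7.5152 → s = 17.4848

17.4848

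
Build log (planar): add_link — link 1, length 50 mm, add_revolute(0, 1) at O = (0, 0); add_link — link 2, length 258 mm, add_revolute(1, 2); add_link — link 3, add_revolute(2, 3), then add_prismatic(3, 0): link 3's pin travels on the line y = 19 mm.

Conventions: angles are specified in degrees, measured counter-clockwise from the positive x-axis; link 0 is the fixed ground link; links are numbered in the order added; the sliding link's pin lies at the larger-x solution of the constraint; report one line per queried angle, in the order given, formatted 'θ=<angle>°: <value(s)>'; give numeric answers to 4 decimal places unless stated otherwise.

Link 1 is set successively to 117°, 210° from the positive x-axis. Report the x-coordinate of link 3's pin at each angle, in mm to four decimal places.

geometry: r = 50 mm, L = 258 mm, e = 19 mm
θ=117°: crank pin P = (r cos θ, r sin θ) = (-22.699525, 44.550326)
θ=117°: h = r sin θ − e = 44.550326 − 19 = 25.550326
θ=117°: x = r cos θ + √(L² − h²) = -22.699525 + 256.731729 = 234.032204
θ=210°: crank pin P = (r cos θ, r sin θ) = (-43.301270, -25.000000)
θ=210°: h = r sin θ − e = -25.000000 − 19 = -44.000000
θ=210°: x = r cos θ + √(L² − h²) = -43.301270 + 254.220377 = 210.919107

θ=117°: 234.0322
θ=210°: 210.9191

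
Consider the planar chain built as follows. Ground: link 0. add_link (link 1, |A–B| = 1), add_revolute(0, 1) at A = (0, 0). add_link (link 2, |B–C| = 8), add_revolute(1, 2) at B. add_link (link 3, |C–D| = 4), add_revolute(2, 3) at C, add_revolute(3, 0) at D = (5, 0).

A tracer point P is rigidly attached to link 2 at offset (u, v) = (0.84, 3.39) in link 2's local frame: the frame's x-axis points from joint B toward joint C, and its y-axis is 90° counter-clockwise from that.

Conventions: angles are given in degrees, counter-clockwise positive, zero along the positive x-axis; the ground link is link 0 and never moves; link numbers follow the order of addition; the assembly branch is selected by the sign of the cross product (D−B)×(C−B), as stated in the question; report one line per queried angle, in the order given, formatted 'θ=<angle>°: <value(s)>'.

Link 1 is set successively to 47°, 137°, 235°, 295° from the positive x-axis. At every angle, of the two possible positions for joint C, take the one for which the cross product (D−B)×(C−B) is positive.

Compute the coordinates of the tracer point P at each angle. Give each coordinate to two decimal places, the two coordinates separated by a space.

A=(0,0), D=(5.00,0)
θ=47°: B = A + 1.00·(cos47°, sin47°) = (0.6820, 0.7314)
θ=47°: |BD| = 4.3795
θ=47°: circle(B,8.00) ∩ circle(D,4.00): a=7.6698, h=2.2746
θ=47°:   candidates: C₊=(8.6240,1.6932) cross=9.962; C₋=(7.8643,-2.7921) cross=-9.962
θ=47°:   branch + wants cross > 0 → take C=(8.6240,1.6932) (cross=9.962)
θ=47°: ex = (C−B)/|BC| = (0.9927,0.1202); ey = (-0.1202,0.9927)
θ=47°: P = B + 0.84·ex + 3.39·ey = (1.1083,4.1978)
θ=137°: B = A + 1.00·(cos137°, sin137°) = (-0.7314, 0.6820)
θ=137°: |BD| = 5.7718
θ=137°: circle(B,8.00) ∩ circle(D,4.00): a=7.0441, h=3.7923
θ=137°:   candidates: C₊=(6.7114,3.6154) cross=21.888; C₋=(5.8153,-3.9160) cross=-21.888
θ=137°:   branch + wants cross > 0 → take C=(6.7114,3.6154) (cross=21.888)
θ=137°: ex = (C−B)/|BC| = (0.9304,0.3667); ey = (-0.3667,0.9304)
θ=137°: P = B + 0.84·ex + 3.39·ey = (-1.1929,4.1439)
θ=235°: B = A + 1.00·(cos235°, sin235°) = (-0.5736, -0.8192)
θ=235°: |BD| = 5.6335
θ=235°: circle(B,8.00) ∩ circle(D,4.00): a=7.0770, h=3.7304
θ=235°:   candidates: C₊=(5.8858,3.9007) cross=21.015; C₋=(6.9706,-3.4809) cross=-21.015
θ=235°:   branch + wants cross > 0 → take C=(5.8858,3.9007) (cross=21.015)
θ=235°: ex = (C−B)/|BC| = (0.8074,0.5900); ey = (-0.5900,0.8074)
θ=235°: P = B + 0.84·ex + 3.39·ey = (-1.8954,2.4136)
θ=295°: B = A + 1.00·(cos295°, sin295°) = (0.4226, -0.9063)
θ=295°: |BD| = 4.6662
θ=295°: circle(B,8.00) ∩ circle(D,4.00): a=7.4764, h=2.8465
θ=295°:   candidates: C₊=(7.2038,3.3381) cross=13.283; C₋=(8.3096,-2.2465) cross=-13.283
θ=295°:   branch + wants cross > 0 → take C=(7.2038,3.3381) (cross=13.283)
θ=295°: ex = (C−B)/|BC| = (0.8476,0.5306); ey = (-0.5306,0.8476)
θ=295°: P = B + 0.84·ex + 3.39·ey = (-0.6639,2.4129)

θ=47°: 1.11 4.20
θ=137°: -1.19 4.14
θ=235°: -1.90 2.41
θ=295°: -0.66 2.41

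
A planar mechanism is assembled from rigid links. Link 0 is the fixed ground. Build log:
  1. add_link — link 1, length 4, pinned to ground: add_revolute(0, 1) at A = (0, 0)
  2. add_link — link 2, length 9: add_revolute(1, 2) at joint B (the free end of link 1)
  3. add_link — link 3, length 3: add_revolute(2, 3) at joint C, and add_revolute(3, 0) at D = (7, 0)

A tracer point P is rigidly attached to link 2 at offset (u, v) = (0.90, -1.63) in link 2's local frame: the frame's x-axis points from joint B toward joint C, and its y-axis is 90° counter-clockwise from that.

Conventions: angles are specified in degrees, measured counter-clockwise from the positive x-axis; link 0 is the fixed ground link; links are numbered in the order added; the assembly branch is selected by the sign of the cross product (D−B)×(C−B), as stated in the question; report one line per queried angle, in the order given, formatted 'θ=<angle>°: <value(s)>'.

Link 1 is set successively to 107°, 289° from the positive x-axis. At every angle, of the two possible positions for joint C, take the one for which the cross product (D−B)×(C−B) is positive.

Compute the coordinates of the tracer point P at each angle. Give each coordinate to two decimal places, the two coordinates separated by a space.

A=(0,0), D=(7.00,0)
θ=107°: B = A + 4.00·(cos107°, sin107°) = (-1.1695, 3.8252)
θ=107°: |BD| = 9.0207
θ=107°: circle(B,9.00) ∩ circle(D,3.00): a=8.5012, h=2.9547
θ=107°:   candidates: C₊=(7.7824,2.8962) cross=26.653; C₋=(5.2766,-2.4556) cross=-26.653
θ=107°:   branch + wants cross > 0 → take C=(7.7824,2.8962) (cross=26.653)
θ=107°: ex = (C−B)/|BC| = (0.9947,-0.1032); ey = (0.1032,0.9947)
θ=107°: P = B + 0.90·ex + -1.63·ey = (-0.4426,2.1110)
θ=289°: B = A + 4.00·(cos289°, sin289°) = (1.3023, -3.7821)
θ=289°: |BD| = 6.8387
θ=289°: circle(B,9.00) ∩ circle(D,3.00): a=8.6835, h=2.3658
θ=289°:   candidates: C₊=(7.2286,2.9913) cross=16.179; C₋=(9.8453,-0.9508) cross=-16.179
θ=289°:   branch + wants cross > 0 → take C=(7.2286,2.9913) (cross=16.179)
θ=289°: ex = (C−B)/|BC| = (0.6585,0.7526); ey = (-0.7526,0.6585)
θ=289°: P = B + 0.90·ex + -1.63·ey = (3.1216,-4.1781)

θ=107°: -0.44 2.11
θ=289°: 3.12 -4.18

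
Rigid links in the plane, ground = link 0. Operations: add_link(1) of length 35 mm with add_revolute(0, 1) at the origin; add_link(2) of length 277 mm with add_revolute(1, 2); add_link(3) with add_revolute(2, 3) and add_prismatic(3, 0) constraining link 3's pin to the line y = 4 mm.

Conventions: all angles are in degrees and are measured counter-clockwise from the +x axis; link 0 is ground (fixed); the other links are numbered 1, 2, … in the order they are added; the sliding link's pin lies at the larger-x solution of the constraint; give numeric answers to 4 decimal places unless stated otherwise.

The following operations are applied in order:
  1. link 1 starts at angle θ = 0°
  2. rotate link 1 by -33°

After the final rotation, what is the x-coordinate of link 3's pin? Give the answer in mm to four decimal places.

geometry: r = 35 mm, L = 277 mm, e = 4 mm; θ starts at 0°
rotate link 1 by -33°: θ ← 0° -33° = -33°
crank pin P = (r cos θ, r sin θ) = (29.353470, -19.062366)
h = r sin θ − e = -19.062366 − 4 = -23.062366
x = r cos θ + √(L² − h²) = 29.353470 + 276.038271 = 305.391741

305.3917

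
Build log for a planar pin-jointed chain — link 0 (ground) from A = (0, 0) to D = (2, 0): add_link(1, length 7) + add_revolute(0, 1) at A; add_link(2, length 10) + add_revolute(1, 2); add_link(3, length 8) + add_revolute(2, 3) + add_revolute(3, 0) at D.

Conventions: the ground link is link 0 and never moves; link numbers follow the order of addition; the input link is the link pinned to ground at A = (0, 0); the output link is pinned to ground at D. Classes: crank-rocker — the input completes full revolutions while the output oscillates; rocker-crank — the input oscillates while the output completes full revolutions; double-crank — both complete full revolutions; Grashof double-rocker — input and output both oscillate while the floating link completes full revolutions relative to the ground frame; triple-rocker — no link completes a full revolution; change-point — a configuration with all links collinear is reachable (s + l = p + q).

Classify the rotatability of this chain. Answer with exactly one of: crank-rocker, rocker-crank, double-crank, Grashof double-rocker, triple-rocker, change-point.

lengths: ground=2, input=7, coupler=10, output=8
sorted: s=2 (shortest), l=10 (longest), p+q=15
s + l = 12 vs p + q = 15
s + l < p + q (Grashof) with shortest = ground link → double-crank

double-crank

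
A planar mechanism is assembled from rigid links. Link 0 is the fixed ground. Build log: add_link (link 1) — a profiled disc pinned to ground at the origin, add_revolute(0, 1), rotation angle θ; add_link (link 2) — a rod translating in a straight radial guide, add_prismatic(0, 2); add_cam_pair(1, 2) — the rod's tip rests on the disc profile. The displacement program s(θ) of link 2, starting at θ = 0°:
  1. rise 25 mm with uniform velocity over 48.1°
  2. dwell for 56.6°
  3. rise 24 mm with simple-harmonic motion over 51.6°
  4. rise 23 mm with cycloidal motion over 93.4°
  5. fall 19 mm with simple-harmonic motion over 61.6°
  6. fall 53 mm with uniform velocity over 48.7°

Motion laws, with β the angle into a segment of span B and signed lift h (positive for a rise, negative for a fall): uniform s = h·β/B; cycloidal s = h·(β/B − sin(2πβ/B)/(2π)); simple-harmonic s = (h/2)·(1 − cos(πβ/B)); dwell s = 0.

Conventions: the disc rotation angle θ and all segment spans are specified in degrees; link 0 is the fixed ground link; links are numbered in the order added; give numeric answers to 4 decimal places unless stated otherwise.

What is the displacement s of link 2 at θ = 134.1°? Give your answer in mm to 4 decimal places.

seg 1 [0°–48.1°] uniform, h=25: full span → s += 25 → s = 25.0000
seg 2 [48.1°–104.7°] dwell: s stays 25.0000
seg 3 [104.7°–156.3°] simple-harmonic, h=24: θ=134.1° here. β=29.4, B=51.6. 24/2·(1 − cos(π·0.5698)) = 14.6092 → s = 39.6092

39.6092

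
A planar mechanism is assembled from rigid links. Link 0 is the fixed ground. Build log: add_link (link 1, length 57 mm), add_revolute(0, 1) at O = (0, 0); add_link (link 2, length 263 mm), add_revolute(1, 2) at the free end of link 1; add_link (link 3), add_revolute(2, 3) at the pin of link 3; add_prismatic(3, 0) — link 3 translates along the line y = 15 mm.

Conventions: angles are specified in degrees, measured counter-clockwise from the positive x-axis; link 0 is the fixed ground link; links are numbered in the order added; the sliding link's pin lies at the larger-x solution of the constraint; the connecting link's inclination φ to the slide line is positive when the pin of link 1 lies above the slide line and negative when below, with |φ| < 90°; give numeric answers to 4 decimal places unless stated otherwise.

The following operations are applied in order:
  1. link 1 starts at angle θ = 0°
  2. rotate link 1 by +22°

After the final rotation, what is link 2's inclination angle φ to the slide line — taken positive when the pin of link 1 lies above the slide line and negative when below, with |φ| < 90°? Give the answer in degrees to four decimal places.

geometry: r = 57 mm, L = 263 mm, e = 15 mm; θ starts at 0°
rotate link 1 by +22°: θ ← 0° +22° = 22°
h = r sin θ − e = 21.352576 − 15 = 6.352576
sin φ = h / L = 6.352576 / 263 = 0.02415428
φ = arcsin(0.02415428) = 1.384073°

1.3841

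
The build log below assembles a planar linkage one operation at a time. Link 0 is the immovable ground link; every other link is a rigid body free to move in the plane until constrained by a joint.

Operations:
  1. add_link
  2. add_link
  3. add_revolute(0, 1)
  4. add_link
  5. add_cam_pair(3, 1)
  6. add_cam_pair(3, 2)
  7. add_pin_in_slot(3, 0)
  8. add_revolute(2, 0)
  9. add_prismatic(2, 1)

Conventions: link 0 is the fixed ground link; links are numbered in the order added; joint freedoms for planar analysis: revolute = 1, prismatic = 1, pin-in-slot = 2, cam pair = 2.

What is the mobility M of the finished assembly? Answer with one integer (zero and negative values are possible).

(L,J1,J2)=(1,0,0); link0 fixed
link1: (2,0,0)
link2: (3,0,0)
R 0-1 [J1]: (3,1,0)
link3: (4,1,0)
C 3-1 [J2]: (4,1,1)
C 3-2 [J2]: (4,1,2)
PS 3-0 [J2]: (4,1,3)
R 2-0 [J1]: (4,2,3)
P 2-1 [J1]: (4,3,3)
Grübler: 3·3 − 2·3 − 3 = 0

M = 0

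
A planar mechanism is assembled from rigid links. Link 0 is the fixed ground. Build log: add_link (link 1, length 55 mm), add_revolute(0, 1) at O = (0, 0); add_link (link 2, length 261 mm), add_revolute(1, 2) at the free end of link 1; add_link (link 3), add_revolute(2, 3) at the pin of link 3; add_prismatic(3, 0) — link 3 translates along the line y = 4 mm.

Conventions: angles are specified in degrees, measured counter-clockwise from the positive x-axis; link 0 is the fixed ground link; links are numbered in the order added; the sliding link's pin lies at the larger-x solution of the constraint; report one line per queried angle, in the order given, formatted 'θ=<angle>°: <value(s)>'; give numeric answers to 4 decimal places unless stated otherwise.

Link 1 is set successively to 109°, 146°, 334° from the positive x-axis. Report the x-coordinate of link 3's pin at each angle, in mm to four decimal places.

geometry: r = 55 mm, L = 261 mm, e = 4 mm
θ=109°: crank pin P = (r cos θ, r sin θ) = (-17.906248, 52.003522)
θ=109°: h = r sin θ − e = 52.003522 − 4 = 48.003522
θ=109°: x = r cos θ + √(L² − h²) = -17.906248 + 256.547582 = 238.641334
θ=146°: crank pin P = (r cos θ, r sin θ) = (-45.597066, 30.755610)
θ=146°: h = r sin θ − e = 30.755610 − 4 = 26.755610
θ=146°: x = r cos θ + √(L² − h²) = -45.597066 + 259.624994 = 214.027927
θ=334°: crank pin P = (r cos θ, r sin θ) = (49.433673, -24.110413)
θ=334°: h = r sin θ − e = -24.110413 − 4 = -28.110413
θ=334°: x = r cos θ + √(L² − h²) = 49.433673 + 259.481800 = 308.915473

θ=109°: 238.6413
θ=146°: 214.0279
θ=334°: 308.9155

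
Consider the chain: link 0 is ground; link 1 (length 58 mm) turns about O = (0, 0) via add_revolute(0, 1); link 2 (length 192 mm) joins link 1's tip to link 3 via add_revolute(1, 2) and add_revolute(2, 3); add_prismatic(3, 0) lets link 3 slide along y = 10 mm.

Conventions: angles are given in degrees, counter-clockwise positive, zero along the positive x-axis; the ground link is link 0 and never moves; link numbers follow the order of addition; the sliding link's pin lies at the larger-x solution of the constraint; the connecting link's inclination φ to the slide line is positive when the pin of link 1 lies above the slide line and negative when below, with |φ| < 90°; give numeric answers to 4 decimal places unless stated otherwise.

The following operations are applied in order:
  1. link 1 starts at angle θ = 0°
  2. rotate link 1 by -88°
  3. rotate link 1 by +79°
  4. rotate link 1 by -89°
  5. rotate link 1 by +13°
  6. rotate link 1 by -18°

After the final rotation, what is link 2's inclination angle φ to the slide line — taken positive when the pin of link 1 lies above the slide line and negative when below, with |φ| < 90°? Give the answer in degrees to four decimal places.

geometry: r = 58 mm, L = 192 mm, e = 10 mm; θ starts at 0°
rotate link 1 by -88°: θ ← 0° -88° = -88°
rotate link 1 by +79°: θ ← -88° +79° = -9°
rotate link 1 by -89°: θ ← -9° -89° = -98°
rotate link 1 by +13°: θ ← -98° +13° = -85°
rotate link 1 by -18°: θ ← -85° -18° = -103°
h = r sin θ − e = -56.513464 − 10 = -66.513464
sin φ = h / L = -66.513464 / 192 = -0.34642429
φ = arcsin(-0.34642429) = -20.268764°

-20.2688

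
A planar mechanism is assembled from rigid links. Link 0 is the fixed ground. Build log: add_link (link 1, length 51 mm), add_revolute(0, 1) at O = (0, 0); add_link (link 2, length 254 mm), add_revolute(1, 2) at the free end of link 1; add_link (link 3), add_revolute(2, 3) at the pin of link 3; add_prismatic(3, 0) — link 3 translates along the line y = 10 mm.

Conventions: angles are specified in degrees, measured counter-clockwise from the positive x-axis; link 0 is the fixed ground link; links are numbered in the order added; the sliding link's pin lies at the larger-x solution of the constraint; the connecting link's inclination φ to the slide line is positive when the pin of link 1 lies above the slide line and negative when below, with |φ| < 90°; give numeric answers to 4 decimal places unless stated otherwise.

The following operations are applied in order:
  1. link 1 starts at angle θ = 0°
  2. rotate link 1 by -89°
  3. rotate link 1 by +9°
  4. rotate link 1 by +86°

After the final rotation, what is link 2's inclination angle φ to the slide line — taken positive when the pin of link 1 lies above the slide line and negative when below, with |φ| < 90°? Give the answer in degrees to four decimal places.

geometry: r = 51 mm, L = 254 mm, e = 10 mm; θ starts at 0°
rotate link 1 by -89°: θ ← 0° -89° = -89°
rotate link 1 by +9°: θ ← -89° +9° = -80°
rotate link 1 by +86°: θ ← -80° +86° = 6°
h = r sin θ − e = 5.330952 − 10 = -4.669048
sin φ = h / L = -4.669048 / 254 = -0.01838208
φ = arcsin(-0.01838208) = -1.053275°

-1.0533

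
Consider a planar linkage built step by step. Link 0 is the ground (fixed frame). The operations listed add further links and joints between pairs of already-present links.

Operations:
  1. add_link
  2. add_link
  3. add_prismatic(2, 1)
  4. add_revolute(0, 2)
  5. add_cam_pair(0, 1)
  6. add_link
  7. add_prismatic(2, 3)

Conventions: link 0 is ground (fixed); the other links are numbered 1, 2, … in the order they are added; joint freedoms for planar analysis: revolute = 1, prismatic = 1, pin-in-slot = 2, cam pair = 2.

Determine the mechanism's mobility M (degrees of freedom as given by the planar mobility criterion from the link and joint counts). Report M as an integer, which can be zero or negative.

L=1 J1=0 J2=0
add link → L=2 J1=0 J2=0
add link → L=3 J1=0 J2=0
P@2,1 dof=1 J1 → L=3 J1=1 J2=0
R@0,2 dof=1 J1 → L=3 J1=2 J2=0
C@0,1 dof=2 J2 → L=3 J1=2 J2=1
add link → L=4 J1=2 J2=1
P@2,3 dof=1 J1 → L=4 J1=3 J2=1
M=3(L−1)−2J1−J2=3·3−2·3−1=2

M = 2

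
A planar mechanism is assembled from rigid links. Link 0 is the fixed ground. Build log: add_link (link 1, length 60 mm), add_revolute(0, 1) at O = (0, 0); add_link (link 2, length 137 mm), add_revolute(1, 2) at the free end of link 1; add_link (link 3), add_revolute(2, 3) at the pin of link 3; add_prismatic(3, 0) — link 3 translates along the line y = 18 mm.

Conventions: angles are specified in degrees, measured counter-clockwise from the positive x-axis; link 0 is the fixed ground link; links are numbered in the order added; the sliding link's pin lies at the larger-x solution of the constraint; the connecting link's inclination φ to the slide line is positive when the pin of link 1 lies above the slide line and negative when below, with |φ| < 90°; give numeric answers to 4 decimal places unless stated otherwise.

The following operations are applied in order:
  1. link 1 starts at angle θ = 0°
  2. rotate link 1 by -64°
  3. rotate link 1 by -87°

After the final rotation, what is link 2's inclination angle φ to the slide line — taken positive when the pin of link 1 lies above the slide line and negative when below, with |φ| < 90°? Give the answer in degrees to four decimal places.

geometry: r = 60 mm, L = 137 mm, e = 18 mm; θ starts at 0°
rotate link 1 by -64°: θ ← 0° -64° = -64°
rotate link 1 by -87°: θ ← -64° -87° = -151°
h = r sin θ − e = -29.088577 − 18 = -47.088577
sin φ = h / L = -47.088577 / 137 = -0.34371224
φ = arcsin(-0.34371224) = -20.103206°

-20.1032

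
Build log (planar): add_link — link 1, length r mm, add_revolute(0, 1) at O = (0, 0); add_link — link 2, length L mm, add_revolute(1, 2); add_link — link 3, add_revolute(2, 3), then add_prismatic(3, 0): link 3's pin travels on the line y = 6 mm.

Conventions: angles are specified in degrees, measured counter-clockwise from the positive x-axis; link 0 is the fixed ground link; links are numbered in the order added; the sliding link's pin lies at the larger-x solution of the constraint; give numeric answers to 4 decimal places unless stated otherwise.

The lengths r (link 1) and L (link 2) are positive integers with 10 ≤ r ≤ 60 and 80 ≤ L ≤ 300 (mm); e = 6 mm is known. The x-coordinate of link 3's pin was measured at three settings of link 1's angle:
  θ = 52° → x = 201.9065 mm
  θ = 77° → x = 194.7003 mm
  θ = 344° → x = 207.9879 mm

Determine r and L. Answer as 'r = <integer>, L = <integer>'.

constraint per measurement: (x − r cos θ)² + (r sin θ − e)² = L²
subtracting the θ₁ and θ₂ equations cancels the r² and L² terms:
r = (x₁² − x₂²) / (2[(x₁cos θ₁ + e sin θ₁) − (x₂cos θ₂ + e sin θ₂)]) = 18.0000 → r = 18
L² = (x₁ − r cos θ₁)² + (r sin θ₁ − e)² = 36481.0065 → L = 191.0000 → L = 191
check at θ₃=344°: x = 207.9879 (printed 207.9879) ✓

r = 18, L = 191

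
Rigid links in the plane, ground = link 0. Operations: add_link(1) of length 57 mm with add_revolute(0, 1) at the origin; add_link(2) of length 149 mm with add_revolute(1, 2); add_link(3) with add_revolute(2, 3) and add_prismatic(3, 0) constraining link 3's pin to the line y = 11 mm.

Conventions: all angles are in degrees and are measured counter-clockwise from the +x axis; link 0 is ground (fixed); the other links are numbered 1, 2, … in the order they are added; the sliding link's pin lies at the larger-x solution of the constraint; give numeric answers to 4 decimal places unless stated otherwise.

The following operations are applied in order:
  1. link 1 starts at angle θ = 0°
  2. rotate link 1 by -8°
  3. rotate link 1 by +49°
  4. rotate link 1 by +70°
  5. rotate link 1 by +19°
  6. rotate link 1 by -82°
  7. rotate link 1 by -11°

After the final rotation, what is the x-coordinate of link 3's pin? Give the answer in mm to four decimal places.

geometry: r = 57 mm, L = 149 mm, e = 11 mm; θ starts at 0°
rotate link 1 by -8°: θ ← 0° -8° = -8°
rotate link 1 by +49°: θ ← -8° +49° = 41°
rotate link 1 by +70°: θ ← 41° +70° = 111°
rotate link 1 by +19°: θ ← 111° +19° = 130°
rotate link 1 by -82°: θ ← 130° -82° = 48°
rotate link 1 by -11°: θ ← 48° -11° = 37°
crank pin P = (r cos θ, r sin θ) = (45.522224, 34.303456)
h = r sin θ − e = 34.303456 − 11 = 23.303456
x = r cos θ + √(L² − h²) = 45.522224 + 147.166399 = 192.688623

192.6886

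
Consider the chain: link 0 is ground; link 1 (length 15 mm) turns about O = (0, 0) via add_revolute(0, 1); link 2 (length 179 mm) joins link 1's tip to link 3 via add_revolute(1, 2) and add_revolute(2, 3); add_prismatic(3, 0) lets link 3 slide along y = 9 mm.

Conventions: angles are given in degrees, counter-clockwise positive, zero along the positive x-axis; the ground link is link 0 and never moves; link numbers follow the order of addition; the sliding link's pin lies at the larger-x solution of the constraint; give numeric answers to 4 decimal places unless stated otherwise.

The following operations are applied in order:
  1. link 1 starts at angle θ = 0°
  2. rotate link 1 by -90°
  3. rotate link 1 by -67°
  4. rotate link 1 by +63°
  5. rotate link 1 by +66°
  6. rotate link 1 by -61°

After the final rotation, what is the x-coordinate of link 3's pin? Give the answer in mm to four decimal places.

geometry: r = 15 mm, L = 179 mm, e = 9 mm; θ starts at 0°
rotate link 1 by -90°: θ ← 0° -90° = -90°
rotate link 1 by -67°: θ ← -90° -67° = -157°
rotate link 1 by +63°: θ ← -157° +63° = -94°
rotate link 1 by +66°: θ ← -94° +66° = -28°
rotate link 1 by -61°: θ ← -28° -61° = -89°
crank pin P = (r cos θ, r sin θ) = (0.261786, -14.997715)
h = r sin θ − e = -14.997715 − 9 = -23.997715
x = r cos θ + √(L² − h²) = 0.261786 + 177.384074 = 177.645860

177.6459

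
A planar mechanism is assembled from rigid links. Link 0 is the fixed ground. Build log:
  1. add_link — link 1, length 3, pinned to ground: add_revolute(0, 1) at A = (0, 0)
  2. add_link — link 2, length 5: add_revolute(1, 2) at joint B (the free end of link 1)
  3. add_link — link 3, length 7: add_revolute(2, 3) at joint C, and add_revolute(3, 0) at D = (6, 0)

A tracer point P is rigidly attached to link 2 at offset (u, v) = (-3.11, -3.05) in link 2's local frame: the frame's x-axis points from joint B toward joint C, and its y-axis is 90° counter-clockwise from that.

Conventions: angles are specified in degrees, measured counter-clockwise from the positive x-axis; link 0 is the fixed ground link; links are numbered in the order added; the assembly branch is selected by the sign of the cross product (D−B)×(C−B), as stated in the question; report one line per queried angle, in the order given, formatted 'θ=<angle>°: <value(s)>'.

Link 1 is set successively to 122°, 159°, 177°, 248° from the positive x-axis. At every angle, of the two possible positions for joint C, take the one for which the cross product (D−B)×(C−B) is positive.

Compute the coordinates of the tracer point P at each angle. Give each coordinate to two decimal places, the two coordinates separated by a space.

A=(0,0), D=(6.00,0)
θ=122°: B = A + 3.00·(cos122°, sin122°) = (-1.5898, 2.5441)
θ=122°: |BD| = 8.0048
θ=122°: circle(B,5.00) ∩ circle(D,7.00): a=2.5033, h=4.3282
θ=122°:   candidates: C₊=(2.1594,5.8523) cross=34.647; C₋=(-0.5919,-2.3553) cross=-34.647
θ=122°:   branch + wants cross > 0 → take C=(2.1594,5.8523) (cross=34.647)
θ=122°: ex = (C−B)/|BC| = (0.7498,0.6616); ey = (-0.6616,0.7498)
θ=122°: P = B + -3.11·ex + -3.05·ey = (-1.9037,-1.8005)
θ=159°: B = A + 3.00·(cos159°, sin159°) = (-2.8007, 1.0751)
θ=159°: |BD| = 8.8662
θ=159°: circle(B,5.00) ∩ circle(D,7.00): a=3.0796, h=3.9390
θ=159°:   candidates: C₊=(0.7338,4.6116) cross=34.924; C₋=(-0.2215,-3.2083) cross=-34.924
θ=159°:   branch + wants cross > 0 → take C=(0.7338,4.6116) (cross=34.924)
θ=159°: ex = (C−B)/|BC| = (0.7069,0.7073); ey = (-0.7073,0.7069)
θ=159°: P = B + -3.11·ex + -3.05·ey = (-2.8419,-3.2807)
θ=177°: B = A + 3.00·(cos177°, sin177°) = (-2.9959, 0.1570)
θ=177°: |BD| = 8.9973
θ=177°: circle(B,5.00) ∩ circle(D,7.00): a=3.1649, h=3.8708
θ=177°:   candidates: C₊=(0.2361,3.9720) cross=34.827; C₋=(0.1010,-3.7685) cross=-34.827
θ=177°:   branch + wants cross > 0 → take C=(0.2361,3.9720) (cross=34.827)
θ=177°: ex = (C−B)/|BC| = (0.6464,0.7630); ey = (-0.7630,0.6464)
θ=177°: P = B + -3.11·ex + -3.05·ey = (-2.6790,-4.1874)
θ=248°: B = A + 3.00·(cos248°, sin248°) = (-1.1238, -2.7816)
θ=248°: |BD| = 7.6476
θ=248°: circle(B,5.00) ∩ circle(D,7.00): a=2.2547, h=4.4628
θ=248°:   candidates: C₊=(-0.6467,2.1956) cross=34.130; C₋=(2.5996,-6.1186) cross=-34.130
θ=248°:   branch + wants cross > 0 → take C=(-0.6467,2.1956) (cross=34.130)
θ=248°: ex = (C−B)/|BC| = (0.0954,0.9954); ey = (-0.9954,0.0954)
θ=248°: P = B + -3.11·ex + -3.05·ey = (1.6155,-6.1684)

θ=122°: -1.90 -1.80
θ=159°: -2.84 -3.28
θ=177°: -2.68 -4.19
θ=248°: 1.62 -6.17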